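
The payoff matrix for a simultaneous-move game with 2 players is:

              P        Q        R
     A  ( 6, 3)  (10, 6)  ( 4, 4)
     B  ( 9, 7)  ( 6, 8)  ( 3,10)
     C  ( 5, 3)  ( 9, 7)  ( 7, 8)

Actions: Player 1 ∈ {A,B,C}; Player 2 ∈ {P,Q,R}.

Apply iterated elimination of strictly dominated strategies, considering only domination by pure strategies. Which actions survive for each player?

Remaining: P1:{A,C} P2:{Q,R}

P2 drop P (Q beats it: A:6>3 B:8>7 C:7>3)
P1 drop B (A beats it: Q:10>6 R:4>3)
P1→{A,C} P2→{Q,R}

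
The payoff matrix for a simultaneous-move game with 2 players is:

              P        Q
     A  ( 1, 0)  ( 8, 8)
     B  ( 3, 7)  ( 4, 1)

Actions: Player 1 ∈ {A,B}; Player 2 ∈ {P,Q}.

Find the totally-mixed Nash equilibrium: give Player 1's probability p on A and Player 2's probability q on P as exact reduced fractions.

(p,q) = (3/7, 2/3)

P1 indiff ⇒ q·1+(1-q)·8 = q·3+(1-q)·4 ⇒ q(-2) = (1-q)(-4) ⇒ q = 2/3
P2 indiff ⇒ p·0+(1-p)·7 = p·8+(1-p)·1 ⇒ p(-8) = (1-p)(-6) ⇒ p = 3/7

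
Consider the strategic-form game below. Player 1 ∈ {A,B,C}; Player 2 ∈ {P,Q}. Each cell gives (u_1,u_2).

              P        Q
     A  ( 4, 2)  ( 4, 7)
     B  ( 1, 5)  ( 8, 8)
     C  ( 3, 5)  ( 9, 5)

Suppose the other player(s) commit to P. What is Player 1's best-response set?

argmax u_1 = {A}

u_1(A vs P) = 4
u_1(B vs P) = 1
u_1(C vs P) = 3
max payoff 4 at {A}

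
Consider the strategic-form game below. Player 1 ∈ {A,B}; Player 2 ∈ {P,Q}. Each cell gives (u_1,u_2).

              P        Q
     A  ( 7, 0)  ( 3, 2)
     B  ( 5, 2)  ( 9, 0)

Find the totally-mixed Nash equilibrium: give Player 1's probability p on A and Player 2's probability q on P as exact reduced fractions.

P1 indiff ⇒ q·7+(1-q)·3 = q·5+(1-q)·9 ⇒ q(2) = (1-q)(6) ⇒ q = 3/4
P2 indiff ⇒ p·0+(1-p)·2 = p·2+(1-p)·0 ⇒ p(-2) = (1-p)(-2) ⇒ p = 1/2

(p,q) = (1/2, 3/4)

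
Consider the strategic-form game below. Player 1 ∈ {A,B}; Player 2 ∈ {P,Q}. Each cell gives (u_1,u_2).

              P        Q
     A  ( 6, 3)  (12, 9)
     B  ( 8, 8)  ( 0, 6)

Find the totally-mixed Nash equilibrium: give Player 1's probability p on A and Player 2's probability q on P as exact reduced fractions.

P1 indiff ⇒ q·6+(1-q)·12 = q·8+(1-q)·0 ⇒ q(-2) = (1-q)(-12) ⇒ q = 6/7
P2 indiff ⇒ p·3+(1-p)·8 = p·9+(1-p)·6 ⇒ p(-6) = (1-p)(-2) ⇒ p = 1/4

p=1/4, q=6/7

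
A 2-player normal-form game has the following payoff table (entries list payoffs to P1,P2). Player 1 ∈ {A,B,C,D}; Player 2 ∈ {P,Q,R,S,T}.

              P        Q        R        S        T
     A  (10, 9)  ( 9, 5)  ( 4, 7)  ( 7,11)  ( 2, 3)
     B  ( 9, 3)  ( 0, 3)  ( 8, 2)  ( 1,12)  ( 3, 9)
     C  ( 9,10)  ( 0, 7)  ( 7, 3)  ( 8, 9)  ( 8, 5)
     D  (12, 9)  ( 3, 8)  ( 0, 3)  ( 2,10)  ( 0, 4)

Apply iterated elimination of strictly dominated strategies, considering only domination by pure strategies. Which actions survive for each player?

P2 drop Q (S beats it: A:11>5 B:12>3 C:9>7 D:10>8)
P2 drop R (P beats it: A:9>7 B:3>2 C:10>3 D:9>3)
P2 drop T (S beats it: A:11>3 B:12>9 C:9>5 D:10>4)
P1 drop B (A beats it: P:10>9 S:7>1)
P1→{A,C,D} P2→{P,S}

IESDS → P1:{A,C,D} P2:{P,S}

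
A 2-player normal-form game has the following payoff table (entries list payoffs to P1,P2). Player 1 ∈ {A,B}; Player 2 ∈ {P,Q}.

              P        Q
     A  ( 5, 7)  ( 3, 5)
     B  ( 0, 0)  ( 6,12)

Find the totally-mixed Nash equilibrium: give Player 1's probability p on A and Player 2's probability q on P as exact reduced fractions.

p=6/7, q=3/8

P1 indiff ⇒ q·5+(1-q)·3 = q·0+(1-q)·6 ⇒ q(5) = (1-q)(3) ⇒ q = 3/8
P2 indiff ⇒ p·7+(1-p)·0 = p·5+(1-p)·12 ⇒ p(2) = (1-p)(12) ⇒ p = 6/7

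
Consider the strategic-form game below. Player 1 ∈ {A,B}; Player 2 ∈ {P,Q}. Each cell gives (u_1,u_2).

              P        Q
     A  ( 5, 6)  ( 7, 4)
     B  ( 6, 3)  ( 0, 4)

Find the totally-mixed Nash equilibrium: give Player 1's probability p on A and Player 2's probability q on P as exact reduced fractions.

(p,q) = (1/3, 7/8)

P1 indiff ⇒ q·5+(1-q)·7 = q·6+(1-q)·0 ⇒ q(-1) = (1-q)(-7) ⇒ q = 7/8
P2 indiff ⇒ p·6+(1-p)·3 = p·4+(1-p)·4 ⇒ p(2) = (1-p)(1) ⇒ p = 1/3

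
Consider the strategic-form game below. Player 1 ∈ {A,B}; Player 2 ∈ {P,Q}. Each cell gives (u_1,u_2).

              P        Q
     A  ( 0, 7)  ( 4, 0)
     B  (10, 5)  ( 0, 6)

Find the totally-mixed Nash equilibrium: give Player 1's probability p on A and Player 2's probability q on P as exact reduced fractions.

P1 mixes 1/8 on A; P2 mixes 2/7 on P

P1 indiff ⇒ q·0+(1-q)·4 = q·10+(1-q)·0 ⇒ q(-10) = (1-q)(-4) ⇒ q = 2/7
P2 indiff ⇒ p·7+(1-p)·5 = p·0+(1-p)·6 ⇒ p(7) = (1-p)(1) ⇒ p = 1/8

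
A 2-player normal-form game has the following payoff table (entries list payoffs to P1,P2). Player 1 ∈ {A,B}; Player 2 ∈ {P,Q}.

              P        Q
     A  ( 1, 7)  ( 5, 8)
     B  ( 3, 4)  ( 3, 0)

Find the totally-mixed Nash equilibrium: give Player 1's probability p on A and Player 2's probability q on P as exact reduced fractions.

(p,q) = (4/5, 1/2)

P1 indiff ⇒ q·1+(1-q)·5 = q·3+(1-q)·3 ⇒ q(-2) = (1-q)(-2) ⇒ q = 1/2
P2 indiff ⇒ p·7+(1-p)·4 = p·8+(1-p)·0 ⇒ p(-1) = (1-p)(-4) ⇒ p = 4/5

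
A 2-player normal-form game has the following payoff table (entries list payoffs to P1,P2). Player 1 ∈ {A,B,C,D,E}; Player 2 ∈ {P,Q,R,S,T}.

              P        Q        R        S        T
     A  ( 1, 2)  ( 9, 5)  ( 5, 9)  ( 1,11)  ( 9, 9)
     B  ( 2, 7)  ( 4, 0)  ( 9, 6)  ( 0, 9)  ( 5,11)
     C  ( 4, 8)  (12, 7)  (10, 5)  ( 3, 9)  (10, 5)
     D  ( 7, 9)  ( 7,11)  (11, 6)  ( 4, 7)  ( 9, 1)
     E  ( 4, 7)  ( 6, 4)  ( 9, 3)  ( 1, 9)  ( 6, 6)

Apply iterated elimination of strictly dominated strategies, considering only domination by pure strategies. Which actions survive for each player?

P1 drop A (C beats it: P:4>1 Q:12>9 R:10>5 S:3>1 T:10>9)
P1 drop B (C beats it: P:4>2 Q:12>4 R:10>9 S:3>0 T:10>5)
P1 drop E (D beats it: P:7>4 Q:7>6 R:11>9 S:4>1 T:9>6)
P2 drop R (P beats it: C:8>5 D:9>6)
P2 drop T (P beats it: C:8>5 D:9>1)
P1→{C,D} P2→{P,Q,S}

Remaining: P1:{C,D} P2:{P,Q,S}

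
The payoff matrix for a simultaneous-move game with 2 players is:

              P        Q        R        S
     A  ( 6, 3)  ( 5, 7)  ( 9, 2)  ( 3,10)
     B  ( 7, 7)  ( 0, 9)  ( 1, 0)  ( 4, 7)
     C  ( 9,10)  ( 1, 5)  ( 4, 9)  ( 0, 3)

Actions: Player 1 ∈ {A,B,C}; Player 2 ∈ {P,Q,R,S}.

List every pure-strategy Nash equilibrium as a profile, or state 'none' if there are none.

(A,P): not NE [P1→C gives 9>6; P2→S gives 10>3]
(A,Q): not NE [P2→S gives 10>7]
(A,R): not NE [P2→S gives 10>2]
(A,S): not NE [P1→B gives 4>3]
(B,P): not NE [P1→C gives 9>7; P2→Q gives 9>7]
(B,Q): not NE [P1→A gives 5>0]
(B,R): not NE [P1→A gives 9>1; P2→Q gives 9>0]
(B,S): not NE [P2→Q gives 9>7]
(C,P): NE
(C,Q): not NE [P1→A gives 5>1; P2→P gives 10>5]
(C,R): not NE [P1→A gives 9>4; P2→P gives 10>9]
(C,S): not NE [P1→B gives 4>0; P2→P gives 10>3]

PSNE = {(C,P)}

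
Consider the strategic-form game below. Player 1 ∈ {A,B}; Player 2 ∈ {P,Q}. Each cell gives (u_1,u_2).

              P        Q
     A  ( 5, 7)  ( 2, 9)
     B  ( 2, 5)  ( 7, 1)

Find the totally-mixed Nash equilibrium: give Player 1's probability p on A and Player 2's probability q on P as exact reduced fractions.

P1 indiff ⇒ q·5+(1-q)·2 = q·2+(1-q)·7 ⇒ q(3) = (1-q)(5) ⇒ q = 5/8
P2 indiff ⇒ p·7+(1-p)·5 = p·9+(1-p)·1 ⇒ p(-2) = (1-p)(-4) ⇒ p = 2/3

P1 mixes 2/3 on A; P2 mixes 5/8 on P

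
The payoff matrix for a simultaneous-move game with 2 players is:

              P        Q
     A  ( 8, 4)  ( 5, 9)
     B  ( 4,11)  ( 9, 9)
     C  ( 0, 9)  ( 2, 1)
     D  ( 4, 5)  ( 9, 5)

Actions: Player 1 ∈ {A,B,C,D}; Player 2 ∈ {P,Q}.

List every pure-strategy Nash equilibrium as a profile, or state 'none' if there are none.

(A,P): not NE [P2→Q gives 9>4]
(A,Q): not NE [P1→D gives 9>5]
(B,P): not NE [P1→A gives 8>4]
(B,Q): not NE [P2→P gives 11>9]
(C,P): not NE [P1→A gives 8>0]
(C,Q): not NE [P1→D gives 9>2; P2→P gives 9>1]
(D,P): not NE [P1→A gives 8>4]
(D,Q): NE

NE set: (D,Q)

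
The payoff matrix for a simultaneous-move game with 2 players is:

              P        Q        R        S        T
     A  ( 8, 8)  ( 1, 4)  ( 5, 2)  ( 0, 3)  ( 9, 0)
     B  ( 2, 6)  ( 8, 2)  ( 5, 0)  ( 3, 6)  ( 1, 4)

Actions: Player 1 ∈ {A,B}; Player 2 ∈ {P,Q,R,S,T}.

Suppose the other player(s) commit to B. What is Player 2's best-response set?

u_2(P vs B) = 6
u_2(Q vs B) = 2
u_2(R vs B) = 0
u_2(S vs B) = 6
u_2(T vs B) = 4
max payoff 6 at {P,S}

BR_2 = {P,S}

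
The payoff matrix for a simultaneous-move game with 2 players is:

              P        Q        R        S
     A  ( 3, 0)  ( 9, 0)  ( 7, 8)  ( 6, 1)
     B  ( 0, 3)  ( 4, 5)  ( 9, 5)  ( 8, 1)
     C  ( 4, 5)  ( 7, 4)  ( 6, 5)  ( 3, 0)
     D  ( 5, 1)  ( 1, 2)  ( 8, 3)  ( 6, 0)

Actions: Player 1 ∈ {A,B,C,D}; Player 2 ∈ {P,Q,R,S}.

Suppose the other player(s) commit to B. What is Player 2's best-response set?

u_2(P vs B) = 3
u_2(Q vs B) = 5
u_2(R vs B) = 5
u_2(S vs B) = 1
max payoff 5 at {Q,R}

P2 best: {Q,R}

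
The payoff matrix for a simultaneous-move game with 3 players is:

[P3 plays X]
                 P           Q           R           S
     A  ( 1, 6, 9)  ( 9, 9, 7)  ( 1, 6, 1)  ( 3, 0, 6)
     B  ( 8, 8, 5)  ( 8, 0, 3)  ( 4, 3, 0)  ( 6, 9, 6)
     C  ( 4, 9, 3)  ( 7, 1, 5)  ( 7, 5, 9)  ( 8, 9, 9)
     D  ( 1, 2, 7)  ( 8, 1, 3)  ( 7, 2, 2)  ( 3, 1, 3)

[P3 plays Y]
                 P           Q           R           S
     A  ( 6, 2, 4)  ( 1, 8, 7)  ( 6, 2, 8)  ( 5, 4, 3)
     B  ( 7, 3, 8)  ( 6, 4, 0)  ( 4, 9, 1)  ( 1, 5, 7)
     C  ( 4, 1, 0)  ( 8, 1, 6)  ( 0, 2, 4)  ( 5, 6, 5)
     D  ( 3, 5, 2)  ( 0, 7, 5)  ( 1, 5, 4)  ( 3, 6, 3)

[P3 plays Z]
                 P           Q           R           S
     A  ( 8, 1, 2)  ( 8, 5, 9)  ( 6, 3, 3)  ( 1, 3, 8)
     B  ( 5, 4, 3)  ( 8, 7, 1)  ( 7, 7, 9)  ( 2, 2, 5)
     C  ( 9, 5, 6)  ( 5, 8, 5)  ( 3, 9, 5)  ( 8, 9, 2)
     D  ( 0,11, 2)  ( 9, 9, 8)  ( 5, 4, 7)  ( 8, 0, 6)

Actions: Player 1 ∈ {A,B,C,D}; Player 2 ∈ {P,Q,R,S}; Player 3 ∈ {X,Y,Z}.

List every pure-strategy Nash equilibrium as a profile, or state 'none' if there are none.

(A,P,X): not NE [P1→B gives 8>1; P2→Q gives 9>6]
(A,P,Y): not NE [P1→B gives 7>6; P2→Q gives 8>2; P3→X gives 9>4]
(A,P,Z): not NE [P1→C gives 9>8; P2→Q gives 5>1; P3→X gives 9>2]
(A,Q,X): not NE [P3→Z gives 9>7]
(A,Q,Y): not NE [P1→C gives 8>1; P3→Z gives 9>7]
(A,Q,Z): not NE [P1→D gives 9>8]
(A,R,X): not NE [P1→D gives 7>1; P2→Q gives 9>6; P3→Y gives 8>1]
(A,R,Y): not NE [P2→Q gives 8>2]
(A,R,Z): not NE [P1→B gives 7>6; P2→Q gives 5>3; P3→Y gives 8>3]
(A,S,X): not NE [P1→C gives 8>3; P2→Q gives 9>0; P3→Z gives 8>6]
(A,S,Y): not NE [P2→Q gives 8>4; P3→Z gives 8>3]
(A,S,Z): not NE [P1→D gives 8>1; P2→Q gives 5>3]
(B,P,X): not NE [P2→S gives 9>8; P3→Y gives 8>5]
(B,P,Y): not NE [P2→R gives 9>3]
(B,P,Z): not NE [P1→C gives 9>5; P2→R gives 7>4; P3→Y gives 8>3]
(B,Q,X): not NE [P1→A gives 9>8; P2→S gives 9>0]
(B,Q,Y): not NE [P1→C gives 8>6; P2→R gives 9>4; P3→X gives 3>0]
(B,Q,Z): not NE [P1→D gives 9>8; P3→X gives 3>1]
(B,R,X): not NE [P1→D gives 7>4; P2→S gives 9>3; P3→Z gives 9>0]
(B,R,Y): not NE [P1→A gives 6>4; P3→Z gives 9>1]
(B,R,Z): NE
(B,S,X): not NE [P1→C gives 8>6; P3→Y gives 7>6]
(B,S,Y): not NE [P1→C gives 5>1; P2→R gives 9>5]
(B,S,Z): not NE [P1→D gives 8>2; P2→R gives 7>2; P3→Y gives 7>5]
(C,P,X): not NE [P1→B gives 8>4; P3→Z gives 6>3]
(C,P,Y): not NE [P1→B gives 7>4; P2→S gives 6>1; P3→Z gives 6>0]
(C,P,Z): not NE [P2→S gives 9>5]
(C,Q,X): not NE [P1→A gives 9>7; P2→S gives 9>1; P3→Y gives 6>5]
(C,Q,Y): not NE [P2→S gives 6>1]
(C,Q,Z): not NE [P1→D gives 9>5; P2→S gives 9>8; P3→Y gives 6>5]
(C,R,X): not NE [P2→S gives 9>5]
(C,R,Y): not NE [P1→A gives 6>0; P2→S gives 6>2; P3→X gives 9>4]
(C,R,Z): not NE [P1→B gives 7>3; P3→X gives 9>5]
(C,S,X): NE
(C,S,Y): not NE [P3→X gives 9>5]
(C,S,Z): not NE [P3→X gives 9>2]
(D,P,X): not NE [P1→B gives 8>1]
(D,P,Y): not NE [P1→B gives 7>3; P2→Q gives 7>5; P3→X gives 7>2]
(D,P,Z): not NE [P1→C gives 9>0; P3→X gives 7>2]
(D,Q,X): not NE [P1→A gives 9>8; P2→R gives 2>1; P3→Z gives 8>3]
(D,Q,Y): not NE [P1→C gives 8>0; P3→Z gives 8>5]
(D,Q,Z): not NE [P2→P gives 11>9]
(D,R,X): not NE [P3→Z gives 7>2]
(D,R,Y): not NE [P1→A gives 6>1; P2→Q gives 7>5; P3→Z gives 7>4]
(D,R,Z): not NE [P1→B gives 7>5; P2→P gives 11>4]
(D,S,X): not NE [P1→C gives 8>3; P2→R gives 2>1; P3→Z gives 6>3]
(D,S,Y): not NE [P1→C gives 5>3; P2→Q gives 7>6; P3→Z gives 6>3]
(D,S,Z): not NE [P2→P gives 11>0]

NE set: (B,R,Z), (C,S,X)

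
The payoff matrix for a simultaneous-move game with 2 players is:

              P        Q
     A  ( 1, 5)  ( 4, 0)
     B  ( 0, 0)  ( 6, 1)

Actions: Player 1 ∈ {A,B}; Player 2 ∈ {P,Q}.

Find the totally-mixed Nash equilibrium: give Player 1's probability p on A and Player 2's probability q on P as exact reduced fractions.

p=1/6, q=2/3

P1 indiff ⇒ q·1+(1-q)·4 = q·0+(1-q)·6 ⇒ q(1) = (1-q)(2) ⇒ q = 2/3
P2 indiff ⇒ p·5+(1-p)·0 = p·0+(1-p)·1 ⇒ p(5) = (1-p)(1) ⇒ p = 1/6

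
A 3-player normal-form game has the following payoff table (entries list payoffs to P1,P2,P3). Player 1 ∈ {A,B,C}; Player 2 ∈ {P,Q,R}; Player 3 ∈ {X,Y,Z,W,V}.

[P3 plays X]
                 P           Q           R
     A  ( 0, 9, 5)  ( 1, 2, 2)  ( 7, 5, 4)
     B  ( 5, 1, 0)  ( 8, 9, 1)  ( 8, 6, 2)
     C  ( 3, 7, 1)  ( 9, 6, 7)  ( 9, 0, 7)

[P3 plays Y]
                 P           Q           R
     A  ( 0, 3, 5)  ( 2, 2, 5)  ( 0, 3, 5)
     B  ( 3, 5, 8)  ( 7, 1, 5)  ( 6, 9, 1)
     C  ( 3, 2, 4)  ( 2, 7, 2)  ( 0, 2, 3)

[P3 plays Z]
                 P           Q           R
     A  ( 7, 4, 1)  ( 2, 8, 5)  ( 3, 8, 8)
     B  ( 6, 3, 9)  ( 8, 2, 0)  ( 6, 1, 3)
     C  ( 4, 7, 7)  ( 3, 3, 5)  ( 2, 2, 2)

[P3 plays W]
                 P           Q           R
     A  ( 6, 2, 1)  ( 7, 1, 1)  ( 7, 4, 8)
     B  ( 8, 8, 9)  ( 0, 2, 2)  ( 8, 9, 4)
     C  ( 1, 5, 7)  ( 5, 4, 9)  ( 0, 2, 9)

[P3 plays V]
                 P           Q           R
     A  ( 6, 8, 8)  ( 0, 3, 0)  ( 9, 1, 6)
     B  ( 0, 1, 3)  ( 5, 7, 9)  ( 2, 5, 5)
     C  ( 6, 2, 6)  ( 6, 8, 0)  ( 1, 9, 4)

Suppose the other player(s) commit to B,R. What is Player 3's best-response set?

BR_3 = {V}

u_3(X vs B,R) = 2
u_3(Y vs B,R) = 1
u_3(Z vs B,R) = 3
u_3(W vs B,R) = 4
u_3(V vs B,R) = 5
max payoff 5 at {V}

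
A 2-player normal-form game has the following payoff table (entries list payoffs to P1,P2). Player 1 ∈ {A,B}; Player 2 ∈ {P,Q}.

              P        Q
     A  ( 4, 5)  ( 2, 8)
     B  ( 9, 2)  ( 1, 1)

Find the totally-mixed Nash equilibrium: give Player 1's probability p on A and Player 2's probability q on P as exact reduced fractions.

P1 indiff ⇒ q·4+(1-q)·2 = q·9+(1-q)·1 ⇒ q(-5) = (1-q)(-1) ⇒ q = 1/6
P2 indiff ⇒ p·5+(1-p)·2 = p·8+(1-p)·1 ⇒ p(-3) = (1-p)(-1) ⇒ p = 1/4

p=1/4, q=1/6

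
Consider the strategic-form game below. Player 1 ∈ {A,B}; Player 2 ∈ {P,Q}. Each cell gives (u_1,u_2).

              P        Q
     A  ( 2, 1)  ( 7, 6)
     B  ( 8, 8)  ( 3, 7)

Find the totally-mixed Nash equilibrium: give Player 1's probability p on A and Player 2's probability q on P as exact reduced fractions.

P1 indiff ⇒ q·2+(1-q)·7 = q·8+(1-q)·3 ⇒ q(-6) = (1-q)(-4) ⇒ q = 2/5
P2 indiff ⇒ p·1+(1-p)·8 = p·6+(1-p)·7 ⇒ p(-5) = (1-p)(-1) ⇒ p = 1/6

p=1/6, q=2/5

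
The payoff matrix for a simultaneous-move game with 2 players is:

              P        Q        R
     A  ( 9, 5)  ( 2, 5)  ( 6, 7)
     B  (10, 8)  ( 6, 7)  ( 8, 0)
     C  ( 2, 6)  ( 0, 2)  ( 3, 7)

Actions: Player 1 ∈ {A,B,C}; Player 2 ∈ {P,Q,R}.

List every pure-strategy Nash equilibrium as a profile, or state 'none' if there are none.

PSNE = {(B,P)}

(A,P): not NE [P1→B gives 10>9; P2→R gives 7>5]
(A,Q): not NE [P1→B gives 6>2; P2→R gives 7>5]
(A,R): not NE [P1→B gives 8>6]
(B,P): NE
(B,Q): not NE [P2→P gives 8>7]
(B,R): not NE [P2→P gives 8>0]
(C,P): not NE [P1→B gives 10>2; P2→R gives 7>6]
(C,Q): not NE [P1→B gives 6>0; P2→R gives 7>2]
(C,R): not NE [P1→B gives 8>3]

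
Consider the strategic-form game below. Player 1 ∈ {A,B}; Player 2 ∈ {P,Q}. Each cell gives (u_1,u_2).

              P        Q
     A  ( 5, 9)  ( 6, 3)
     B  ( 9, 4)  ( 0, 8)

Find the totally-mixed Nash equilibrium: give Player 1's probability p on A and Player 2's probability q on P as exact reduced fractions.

(p,q) = (2/5, 3/5)

P1 indiff ⇒ q·5+(1-q)·6 = q·9+(1-q)·0 ⇒ q(-4) = (1-q)(-6) ⇒ q = 3/5
P2 indiff ⇒ p·9+(1-p)·4 = p·3+(1-p)·8 ⇒ p(6) = (1-p)(4) ⇒ p = 2/5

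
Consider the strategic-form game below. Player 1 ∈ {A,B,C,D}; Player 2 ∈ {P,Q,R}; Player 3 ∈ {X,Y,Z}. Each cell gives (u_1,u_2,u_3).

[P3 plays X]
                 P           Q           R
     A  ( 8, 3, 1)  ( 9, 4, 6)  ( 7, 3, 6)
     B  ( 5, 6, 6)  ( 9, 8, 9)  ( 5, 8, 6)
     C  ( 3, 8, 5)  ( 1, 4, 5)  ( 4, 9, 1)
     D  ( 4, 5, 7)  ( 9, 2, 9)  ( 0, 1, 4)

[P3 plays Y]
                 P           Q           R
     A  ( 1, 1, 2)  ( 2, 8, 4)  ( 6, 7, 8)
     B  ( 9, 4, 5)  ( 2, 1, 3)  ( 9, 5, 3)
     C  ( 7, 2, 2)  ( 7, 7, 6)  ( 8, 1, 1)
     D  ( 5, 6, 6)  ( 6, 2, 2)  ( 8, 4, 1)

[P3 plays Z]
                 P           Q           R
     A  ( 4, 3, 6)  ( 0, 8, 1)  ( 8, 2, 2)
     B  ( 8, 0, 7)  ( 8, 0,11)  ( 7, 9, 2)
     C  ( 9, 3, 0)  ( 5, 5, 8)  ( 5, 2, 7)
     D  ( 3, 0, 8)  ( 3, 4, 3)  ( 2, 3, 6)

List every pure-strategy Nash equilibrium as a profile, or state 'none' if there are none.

NE set: (A,Q,X)

(A,P,X): not NE [P2→Q gives 4>3; P3→Z gives 6>1]
(A,P,Y): not NE [P1→B gives 9>1; P2→Q gives 8>1; P3→Z gives 6>2]
(A,P,Z): not NE [P1→C gives 9>4; P2→Q gives 8>3]
(A,Q,X): NE
(A,Q,Y): not NE [P1→C gives 7>2; P3→X gives 6>4]
(A,Q,Z): not NE [P1→B gives 8>0; P3→X gives 6>1]
(A,R,X): not NE [P2→Q gives 4>3; P3→Y gives 8>6]
(A,R,Y): not NE [P1→B gives 9>6; P2→Q gives 8>7]
(A,R,Z): not NE [P2→Q gives 8>2; P3→Y gives 8>2]
(B,P,X): not NE [P1→A gives 8>5; P2→R gives 8>6; P3→Z gives 7>6]
(B,P,Y): not NE [P2→R gives 5>4; P3→Z gives 7>5]
(B,P,Z): not NE [P1→C gives 9>8; P2→R gives 9>0]
(B,Q,X): not NE [P3→Z gives 11>9]
(B,Q,Y): not NE [P1→C gives 7>2; P2→R gives 5>1; P3→Z gives 11>3]
(B,Q,Z): not NE [P2→R gives 9>0]
(B,R,X): not NE [P1→A gives 7>5]
(B,R,Y): not NE [P3→X gives 6>3]
(B,R,Z): not NE [P1→A gives 8>7; P3→X gives 6>2]
(C,P,X): not NE [P1→A gives 8>3; P2→R gives 9>8]
(C,P,Y): not NE [P1→B gives 9>7; P2→Q gives 7>2; P3→X gives 5>2]
(C,P,Z): not NE [P2→Q gives 5>3; P3→X gives 5>0]
(C,Q,X): not NE [P1→D gives 9>1; P2→R gives 9>4; P3→Z gives 8>5]
(C,Q,Y): not NE [P3→Z gives 8>6]
(C,Q,Z): not NE [P1→B gives 8>5]
(C,R,X): not NE [P1→A gives 7>4; P3→Z gives 7>1]
(C,R,Y): not NE [P1→B gives 9>8; P2→Q gives 7>1; P3→Z gives 7>1]
(C,R,Z): not NE [P1→A gives 8>5; P2→Q gives 5>2]
(D,P,X): not NE [P1→A gives 8>4; P3→Z gives 8>7]
(D,P,Y): not NE [P1→B gives 9>5; P3→Z gives 8>6]
(D,P,Z): not NE [P1→C gives 9>3; P2→Q gives 4>0]
(D,Q,X): not NE [P2→P gives 5>2]
(D,Q,Y): not NE [P1→C gives 7>6; P2→P gives 6>2; P3→X gives 9>2]
(D,Q,Z): not NE [P1→B gives 8>3; P3→X gives 9>3]
(D,R,X): not NE [P1→A gives 7>0; P2→P gives 5>1; P3→Z gives 6>4]
(D,R,Y): not NE [P1→B gives 9>8; P2→P gives 6>4; P3→Z gives 6>1]
(D,R,Z): not NE [P1→A gives 8>2; P2→Q gives 4>3]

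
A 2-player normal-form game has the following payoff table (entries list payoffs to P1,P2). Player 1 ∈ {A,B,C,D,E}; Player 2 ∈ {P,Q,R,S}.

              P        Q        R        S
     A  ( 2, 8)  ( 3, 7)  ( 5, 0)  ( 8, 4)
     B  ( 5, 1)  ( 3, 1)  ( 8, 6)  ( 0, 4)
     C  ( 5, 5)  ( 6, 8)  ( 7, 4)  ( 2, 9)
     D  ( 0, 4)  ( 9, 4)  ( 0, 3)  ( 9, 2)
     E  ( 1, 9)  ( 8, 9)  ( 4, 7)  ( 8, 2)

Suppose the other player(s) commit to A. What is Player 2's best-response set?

u_2(P vs A) = 8
u_2(Q vs A) = 7
u_2(R vs A) = 0
u_2(S vs A) = 4
max payoff 8 at {P}

BR_2 = {P}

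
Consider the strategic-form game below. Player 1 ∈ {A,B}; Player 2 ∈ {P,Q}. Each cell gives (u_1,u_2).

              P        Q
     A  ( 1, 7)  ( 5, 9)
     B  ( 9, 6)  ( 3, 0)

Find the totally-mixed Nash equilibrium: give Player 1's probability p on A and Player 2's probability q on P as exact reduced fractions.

p=3/4, q=1/5

P1 indiff ⇒ q·1+(1-q)·5 = q·9+(1-q)·3 ⇒ q(-8) = (1-q)(-2) ⇒ q = 1/5
P2 indiff ⇒ p·7+(1-p)·6 = p·9+(1-p)·0 ⇒ p(-2) = (1-p)(-6) ⇒ p = 3/4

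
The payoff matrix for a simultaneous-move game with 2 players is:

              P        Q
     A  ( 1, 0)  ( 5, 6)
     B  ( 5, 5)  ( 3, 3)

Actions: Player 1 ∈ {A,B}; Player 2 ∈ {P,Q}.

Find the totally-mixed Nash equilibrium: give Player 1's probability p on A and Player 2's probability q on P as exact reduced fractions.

P1 indiff ⇒ q·1+(1-q)·5 = q·5+(1-q)·3 ⇒ q(-4) = (1-q)(-2) ⇒ q = 1/3
P2 indiff ⇒ p·0+(1-p)·5 = p·6+(1-p)·3 ⇒ p(-6) = (1-p)(-2) ⇒ p = 1/4

P1 mixes 1/4 on A; P2 mixes 1/3 on P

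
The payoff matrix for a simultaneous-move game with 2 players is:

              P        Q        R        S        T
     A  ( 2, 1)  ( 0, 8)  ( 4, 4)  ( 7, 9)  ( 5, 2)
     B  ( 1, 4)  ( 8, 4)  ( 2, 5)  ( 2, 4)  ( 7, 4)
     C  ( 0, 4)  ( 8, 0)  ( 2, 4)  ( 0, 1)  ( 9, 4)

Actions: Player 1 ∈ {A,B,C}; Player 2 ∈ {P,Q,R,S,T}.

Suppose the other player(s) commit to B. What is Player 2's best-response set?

u_2(P vs B) = 4
u_2(Q vs B) = 4
u_2(R vs B) = 5
u_2(S vs B) = 4
u_2(T vs B) = 4
max payoff 5 at {R}

argmax u_2 = {R}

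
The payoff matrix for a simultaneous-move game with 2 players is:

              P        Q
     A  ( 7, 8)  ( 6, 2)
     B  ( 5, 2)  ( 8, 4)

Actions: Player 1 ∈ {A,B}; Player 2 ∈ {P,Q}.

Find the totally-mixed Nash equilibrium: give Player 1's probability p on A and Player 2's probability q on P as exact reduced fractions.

p=1/4, q=1/2

P1 indiff ⇒ q·7+(1-q)·6 = q·5+(1-q)·8 ⇒ q(2) = (1-q)(2) ⇒ q = 1/2
P2 indiff ⇒ p·8+(1-p)·2 = p·2+(1-p)·4 ⇒ p(6) = (1-p)(2) ⇒ p = 1/4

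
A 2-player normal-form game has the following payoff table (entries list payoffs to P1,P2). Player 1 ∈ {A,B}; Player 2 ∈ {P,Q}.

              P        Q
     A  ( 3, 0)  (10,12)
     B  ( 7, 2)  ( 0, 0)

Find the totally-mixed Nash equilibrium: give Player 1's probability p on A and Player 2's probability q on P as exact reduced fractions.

p=1/7, q=5/7

P1 indiff ⇒ q·3+(1-q)·10 = q·7+(1-q)·0 ⇒ q(-4) = (1-q)(-10) ⇒ q = 5/7
P2 indiff ⇒ p·0+(1-p)·2 = p·12+(1-p)·0 ⇒ p(-12) = (1-p)(-2) ⇒ p = 1/7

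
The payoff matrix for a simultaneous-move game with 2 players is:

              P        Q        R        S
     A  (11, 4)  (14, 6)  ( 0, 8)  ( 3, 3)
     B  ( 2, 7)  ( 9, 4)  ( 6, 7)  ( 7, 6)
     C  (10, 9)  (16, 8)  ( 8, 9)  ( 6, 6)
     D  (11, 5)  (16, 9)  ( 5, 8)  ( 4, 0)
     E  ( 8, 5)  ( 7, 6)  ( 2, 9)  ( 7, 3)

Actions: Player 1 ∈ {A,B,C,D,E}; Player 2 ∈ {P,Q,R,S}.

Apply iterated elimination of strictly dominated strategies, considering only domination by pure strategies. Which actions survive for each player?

Survivors P1:{A,C,D} P2:{P,Q,R}

P2 drop S (P beats it: A:4>3 B:7>6 C:9>6 D:5>0 E:5>3)
P1 drop B (C beats it: P:10>2 Q:16>9 R:8>6)
P1 drop E (C beats it: P:10>8 Q:16>7 R:8>2)
P1→{A,C,D} P2→{P,Q,R}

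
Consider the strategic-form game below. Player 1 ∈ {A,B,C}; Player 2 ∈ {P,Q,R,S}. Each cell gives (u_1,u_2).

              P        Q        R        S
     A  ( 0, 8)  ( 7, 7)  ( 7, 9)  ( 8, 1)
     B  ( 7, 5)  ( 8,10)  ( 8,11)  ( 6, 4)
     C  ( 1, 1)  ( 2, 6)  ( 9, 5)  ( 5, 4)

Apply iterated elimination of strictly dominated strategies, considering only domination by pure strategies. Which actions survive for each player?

P2 drop P (R beats it: A:9>8 B:11>5 C:5>1)
P2 drop S (Q beats it: A:7>1 B:10>4 C:6>4)
P1 drop A (B beats it: Q:8>7 R:8>7)
P1→{B,C} P2→{Q,R}

Remaining: P1:{B,C} P2:{Q,R}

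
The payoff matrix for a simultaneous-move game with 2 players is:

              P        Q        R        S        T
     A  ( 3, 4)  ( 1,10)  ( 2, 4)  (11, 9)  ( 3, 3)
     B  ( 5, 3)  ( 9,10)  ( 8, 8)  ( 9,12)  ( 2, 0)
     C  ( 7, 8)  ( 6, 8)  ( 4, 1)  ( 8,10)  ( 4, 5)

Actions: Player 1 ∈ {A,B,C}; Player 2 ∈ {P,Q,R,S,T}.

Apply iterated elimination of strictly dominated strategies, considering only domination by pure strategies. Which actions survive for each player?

P2 drop P (S beats it: A:9>4 B:12>3 C:10>8)
P2 drop R (Q beats it: A:10>4 B:10>8 C:8>1)
P2 drop T (Q beats it: A:10>3 B:10>0 C:8>5)
P1 drop C (B beats it: Q:9>6 S:9>8)
P1→{A,B} P2→{Q,S}

Remaining: P1:{A,B} P2:{Q,S}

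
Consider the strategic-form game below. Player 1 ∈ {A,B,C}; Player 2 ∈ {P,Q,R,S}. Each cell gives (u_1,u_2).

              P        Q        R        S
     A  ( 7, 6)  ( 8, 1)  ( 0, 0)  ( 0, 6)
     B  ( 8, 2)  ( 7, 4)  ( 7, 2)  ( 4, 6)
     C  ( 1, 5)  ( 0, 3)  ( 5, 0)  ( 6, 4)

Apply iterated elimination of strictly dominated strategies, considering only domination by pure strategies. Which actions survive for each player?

P2 drop Q (S beats it: A:6>1 B:6>4 C:4>3)
P1 drop A (B beats it: P:8>7 R:7>0 S:4>0)
P2 drop R (S beats it: B:6>2 C:4>0)
P1→{B,C} P2→{P,S}

Survivors P1:{B,C} P2:{P,S}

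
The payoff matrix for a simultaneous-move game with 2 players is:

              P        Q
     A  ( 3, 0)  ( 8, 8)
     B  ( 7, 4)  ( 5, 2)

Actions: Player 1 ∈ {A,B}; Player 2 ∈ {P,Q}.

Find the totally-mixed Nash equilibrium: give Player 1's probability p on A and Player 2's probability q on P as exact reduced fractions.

p=1/5, q=3/7

P1 indiff ⇒ q·3+(1-q)·8 = q·7+(1-q)·5 ⇒ q(-4) = (1-q)(-3) ⇒ q = 3/7
P2 indiff ⇒ p·0+(1-p)·4 = p·8+(1-p)·2 ⇒ p(-8) = (1-p)(-2) ⇒ p = 1/5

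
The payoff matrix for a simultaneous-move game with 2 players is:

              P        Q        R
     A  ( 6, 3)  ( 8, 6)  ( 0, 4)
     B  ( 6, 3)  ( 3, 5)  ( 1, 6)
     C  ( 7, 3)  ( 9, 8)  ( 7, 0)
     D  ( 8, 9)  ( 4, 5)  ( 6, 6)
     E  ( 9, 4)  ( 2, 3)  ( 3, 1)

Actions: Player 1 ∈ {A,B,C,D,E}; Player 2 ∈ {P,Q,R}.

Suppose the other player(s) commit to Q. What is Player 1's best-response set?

u_1(A vs Q) = 8
u_1(B vs Q) = 3
u_1(C vs Q) = 9
u_1(D vs Q) = 4
u_1(E vs Q) = 2
max payoff 9 at {C}

BR_1 = {C}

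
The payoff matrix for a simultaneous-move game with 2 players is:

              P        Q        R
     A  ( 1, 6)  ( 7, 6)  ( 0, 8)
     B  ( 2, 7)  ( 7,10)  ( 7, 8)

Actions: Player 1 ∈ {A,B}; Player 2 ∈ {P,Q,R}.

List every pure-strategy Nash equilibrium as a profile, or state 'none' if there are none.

NE set: (B,Q)

(A,P): not NE [P1→B gives 2>1; P2→R gives 8>6]
(A,Q): not NE [P2→R gives 8>6]
(A,R): not NE [P1→B gives 7>0]
(B,P): not NE [P2→Q gives 10>7]
(B,Q): NE
(B,R): not NE [P2→Q gives 10>8]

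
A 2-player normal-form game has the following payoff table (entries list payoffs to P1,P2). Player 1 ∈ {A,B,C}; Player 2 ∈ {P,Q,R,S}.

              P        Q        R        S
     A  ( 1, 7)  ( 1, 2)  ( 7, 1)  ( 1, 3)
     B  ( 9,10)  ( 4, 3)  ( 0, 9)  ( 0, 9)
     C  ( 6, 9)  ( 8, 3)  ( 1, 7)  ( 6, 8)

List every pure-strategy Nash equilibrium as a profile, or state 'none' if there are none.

NE set: (B,P)

(A,P): not NE [P1→B gives 9>1]
(A,Q): not NE [P1→C gives 8>1; P2→P gives 7>2]
(A,R): not NE [P2→P gives 7>1]
(A,S): not NE [P1→C gives 6>1; P2→P gives 7>3]
(B,P): NE
(B,Q): not NE [P1→C gives 8>4; P2→P gives 10>3]
(B,R): not NE [P1→A gives 7>0; P2→P gives 10>9]
(B,S): not NE [P1→C gives 6>0; P2→P gives 10>9]
(C,P): not NE [P1→B gives 9>6]
(C,Q): not NE [P2→P gives 9>3]
(C,R): not NE [P1→A gives 7>1; P2→P gives 9>7]
(C,S): not NE [P2→P gives 9>8]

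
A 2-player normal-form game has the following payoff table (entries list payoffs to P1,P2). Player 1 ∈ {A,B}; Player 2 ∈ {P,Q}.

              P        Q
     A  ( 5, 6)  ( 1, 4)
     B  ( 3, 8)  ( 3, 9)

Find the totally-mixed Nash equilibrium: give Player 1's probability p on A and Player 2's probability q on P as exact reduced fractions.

(p,q) = (1/3, 1/2)

P1 indiff ⇒ q·5+(1-q)·1 = q·3+(1-q)·3 ⇒ q(2) = (1-q)(2) ⇒ q = 1/2
P2 indiff ⇒ p·6+(1-p)·8 = p·4+(1-p)·9 ⇒ p(2) = (1-p)(1) ⇒ p = 1/3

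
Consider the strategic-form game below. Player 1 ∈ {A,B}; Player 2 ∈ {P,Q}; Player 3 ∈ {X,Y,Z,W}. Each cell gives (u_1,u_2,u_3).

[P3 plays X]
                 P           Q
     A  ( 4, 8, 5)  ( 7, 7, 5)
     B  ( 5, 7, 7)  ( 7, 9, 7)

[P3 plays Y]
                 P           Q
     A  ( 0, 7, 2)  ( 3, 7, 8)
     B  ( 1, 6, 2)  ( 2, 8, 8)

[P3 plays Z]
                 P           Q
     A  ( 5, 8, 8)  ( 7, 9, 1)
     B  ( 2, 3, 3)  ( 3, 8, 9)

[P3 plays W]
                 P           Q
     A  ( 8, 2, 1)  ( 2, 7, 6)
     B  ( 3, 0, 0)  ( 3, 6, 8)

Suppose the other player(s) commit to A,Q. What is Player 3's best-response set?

BR_3 = {Y}

u_3(X vs A,Q) = 5
u_3(Y vs A,Q) = 8
u_3(Z vs A,Q) = 1
u_3(W vs A,Q) = 6
max payoff 8 at {Y}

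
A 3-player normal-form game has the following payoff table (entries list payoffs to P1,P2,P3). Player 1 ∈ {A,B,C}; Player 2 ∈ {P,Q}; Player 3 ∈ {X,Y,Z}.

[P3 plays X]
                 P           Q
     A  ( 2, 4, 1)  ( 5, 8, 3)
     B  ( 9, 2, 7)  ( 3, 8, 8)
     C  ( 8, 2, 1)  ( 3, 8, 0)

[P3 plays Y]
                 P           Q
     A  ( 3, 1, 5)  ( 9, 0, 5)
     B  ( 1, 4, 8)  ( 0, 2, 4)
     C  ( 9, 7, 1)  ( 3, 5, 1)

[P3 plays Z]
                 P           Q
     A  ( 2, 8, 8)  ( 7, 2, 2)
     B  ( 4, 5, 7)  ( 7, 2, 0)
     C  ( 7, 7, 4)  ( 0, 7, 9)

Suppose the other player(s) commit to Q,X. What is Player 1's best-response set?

u_1(A vs Q,X) = 5
u_1(B vs Q,X) = 3
u_1(C vs Q,X) = 3
max payoff 5 at {A}

argmax u_1 = {A}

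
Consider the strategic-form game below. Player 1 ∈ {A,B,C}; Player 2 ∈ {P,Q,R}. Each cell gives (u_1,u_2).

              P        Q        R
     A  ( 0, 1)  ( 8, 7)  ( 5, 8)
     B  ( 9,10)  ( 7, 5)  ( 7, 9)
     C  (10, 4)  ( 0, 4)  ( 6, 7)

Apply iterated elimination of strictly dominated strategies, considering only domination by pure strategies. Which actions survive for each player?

Remaining: P1:{B,C} P2:{P,R}

P2 drop Q (R beats it: A:8>7 B:9>5 C:7>4)
P1 drop A (B beats it: P:9>0 R:7>5)
P1→{B,C} P2→{P,R}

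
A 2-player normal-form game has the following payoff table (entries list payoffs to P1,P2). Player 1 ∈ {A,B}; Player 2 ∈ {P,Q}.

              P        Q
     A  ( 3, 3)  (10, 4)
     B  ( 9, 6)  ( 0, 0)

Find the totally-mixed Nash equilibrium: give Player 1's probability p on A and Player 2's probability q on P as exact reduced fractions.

P1 indiff ⇒ q·3+(1-q)·10 = q·9+(1-q)·0 ⇒ q(-6) = (1-q)(-10) ⇒ q = 5/8
P2 indiff ⇒ p·3+(1-p)·6 = p·4+(1-p)·0 ⇒ p(-1) = (1-p)(-6) ⇒ p = 6/7

p=6/7, q=5/8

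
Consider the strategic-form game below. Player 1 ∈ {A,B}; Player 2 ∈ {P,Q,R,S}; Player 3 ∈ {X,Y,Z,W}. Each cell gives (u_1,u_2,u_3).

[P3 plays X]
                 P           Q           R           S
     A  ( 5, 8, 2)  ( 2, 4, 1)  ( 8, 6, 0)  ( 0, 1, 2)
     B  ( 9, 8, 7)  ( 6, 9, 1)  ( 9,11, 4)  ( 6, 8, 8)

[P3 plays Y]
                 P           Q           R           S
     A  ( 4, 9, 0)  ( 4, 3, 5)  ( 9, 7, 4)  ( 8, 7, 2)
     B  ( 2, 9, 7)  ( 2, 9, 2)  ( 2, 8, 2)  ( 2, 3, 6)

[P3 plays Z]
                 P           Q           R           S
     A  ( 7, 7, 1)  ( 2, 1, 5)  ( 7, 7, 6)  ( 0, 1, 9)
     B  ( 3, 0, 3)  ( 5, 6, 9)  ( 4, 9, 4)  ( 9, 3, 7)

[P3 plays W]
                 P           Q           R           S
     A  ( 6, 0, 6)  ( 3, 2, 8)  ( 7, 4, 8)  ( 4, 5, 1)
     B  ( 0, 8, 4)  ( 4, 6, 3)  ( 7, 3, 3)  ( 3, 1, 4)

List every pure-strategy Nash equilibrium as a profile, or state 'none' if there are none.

(A,P,X): not NE [P1→B gives 9>5; P3→W gives 6>2]
(A,P,Y): not NE [P3→W gives 6>0]
(A,P,Z): not NE [P3→W gives 6>1]
(A,P,W): not NE [P2→S gives 5>0]
(A,Q,X): not NE [P1→B gives 6>2; P2→P gives 8>4; P3→W gives 8>1]
(A,Q,Y): not NE [P2→P gives 9>3; P3→W gives 8>5]
(A,Q,Z): not NE [P1→B gives 5>2; P2→R gives 7>1; P3→W gives 8>5]
(A,Q,W): not NE [P1→B gives 4>3; P2→S gives 5>2]
(A,R,X): not NE [P1→B gives 9>8; P2→P gives 8>6; P3→W gives 8>0]
(A,R,Y): not NE [P2→P gives 9>7; P3→W gives 8>4]
(A,R,Z): not NE [P3→W gives 8>6]
(A,R,W): not NE [P2→S gives 5>4]
(A,S,X): not NE [P1→B gives 6>0; P2→P gives 8>1; P3→Z gives 9>2]
(A,S,Y): not NE [P2→P gives 9>7; P3→Z gives 9>2]
(A,S,Z): not NE [P1→B gives 9>0; P2→R gives 7>1]
(A,S,W): not NE [P3→Z gives 9>1]
(B,P,X): not NE [P2→R gives 11>8]
(B,P,Y): not NE [P1→A gives 4>2]
(B,P,Z): not NE [P1→A gives 7>3; P2→R gives 9>0; P3→Y gives 7>3]
(B,P,W): not NE [P1→A gives 6>0; P3→Y gives 7>4]
(B,Q,X): not NE [P2→R gives 11>9; P3→Z gives 9>1]
(B,Q,Y): not NE [P1→A gives 4>2; P3→Z gives 9>2]
(B,Q,Z): not NE [P2→R gives 9>6]
(B,Q,W): not NE [P2→P gives 8>6; P3→Z gives 9>3]
(B,R,X): NE
(B,R,Y): not NE [P1→A gives 9>2; P2→Q gives 9>8; P3→Z gives 4>2]
(B,R,Z): not NE [P1→A gives 7>4]
(B,R,W): not NE [P2→P gives 8>3; P3→Z gives 4>3]
(B,S,X): not NE [P2→R gives 11>8]
(B,S,Y): not NE [P1→A gives 8>2; P2→Q gives 9>3; P3→X gives 8>6]
(B,S,Z): not NE [P2→R gives 9>3; P3→X gives 8>7]
(B,S,W): not NE [P1→A gives 4>3; P2→P gives 8>1; P3→X gives 8>4]

Nash profiles: (B,R,X)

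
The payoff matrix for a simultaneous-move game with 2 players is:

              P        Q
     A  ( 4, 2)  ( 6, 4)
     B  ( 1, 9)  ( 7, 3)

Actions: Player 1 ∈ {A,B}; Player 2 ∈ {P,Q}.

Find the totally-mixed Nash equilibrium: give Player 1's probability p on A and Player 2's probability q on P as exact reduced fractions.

P1 indiff ⇒ q·4+(1-q)·6 = q·1+(1-q)·7 ⇒ q(3) = (1-q)(1) ⇒ q = 1/4
P2 indiff ⇒ p·2+(1-p)·9 = p·4+(1-p)·3 ⇒ p(-2) = (1-p)(-6) ⇒ p = 3/4

(p,q) = (3/4, 1/4)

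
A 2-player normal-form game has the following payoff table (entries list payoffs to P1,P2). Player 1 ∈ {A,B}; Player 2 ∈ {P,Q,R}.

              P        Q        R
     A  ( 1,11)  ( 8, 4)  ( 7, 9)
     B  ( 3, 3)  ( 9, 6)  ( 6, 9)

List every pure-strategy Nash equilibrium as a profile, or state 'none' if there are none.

(A,P): not NE [P1→B gives 3>1]
(A,Q): not NE [P1→B gives 9>8; P2→P gives 11>4]
(A,R): not NE [P2→P gives 11>9]
(B,P): not NE [P2→R gives 9>3]
(B,Q): not NE [P2→R gives 9>6]
(B,R): not NE [P1→A gives 7>6]

No pure NE.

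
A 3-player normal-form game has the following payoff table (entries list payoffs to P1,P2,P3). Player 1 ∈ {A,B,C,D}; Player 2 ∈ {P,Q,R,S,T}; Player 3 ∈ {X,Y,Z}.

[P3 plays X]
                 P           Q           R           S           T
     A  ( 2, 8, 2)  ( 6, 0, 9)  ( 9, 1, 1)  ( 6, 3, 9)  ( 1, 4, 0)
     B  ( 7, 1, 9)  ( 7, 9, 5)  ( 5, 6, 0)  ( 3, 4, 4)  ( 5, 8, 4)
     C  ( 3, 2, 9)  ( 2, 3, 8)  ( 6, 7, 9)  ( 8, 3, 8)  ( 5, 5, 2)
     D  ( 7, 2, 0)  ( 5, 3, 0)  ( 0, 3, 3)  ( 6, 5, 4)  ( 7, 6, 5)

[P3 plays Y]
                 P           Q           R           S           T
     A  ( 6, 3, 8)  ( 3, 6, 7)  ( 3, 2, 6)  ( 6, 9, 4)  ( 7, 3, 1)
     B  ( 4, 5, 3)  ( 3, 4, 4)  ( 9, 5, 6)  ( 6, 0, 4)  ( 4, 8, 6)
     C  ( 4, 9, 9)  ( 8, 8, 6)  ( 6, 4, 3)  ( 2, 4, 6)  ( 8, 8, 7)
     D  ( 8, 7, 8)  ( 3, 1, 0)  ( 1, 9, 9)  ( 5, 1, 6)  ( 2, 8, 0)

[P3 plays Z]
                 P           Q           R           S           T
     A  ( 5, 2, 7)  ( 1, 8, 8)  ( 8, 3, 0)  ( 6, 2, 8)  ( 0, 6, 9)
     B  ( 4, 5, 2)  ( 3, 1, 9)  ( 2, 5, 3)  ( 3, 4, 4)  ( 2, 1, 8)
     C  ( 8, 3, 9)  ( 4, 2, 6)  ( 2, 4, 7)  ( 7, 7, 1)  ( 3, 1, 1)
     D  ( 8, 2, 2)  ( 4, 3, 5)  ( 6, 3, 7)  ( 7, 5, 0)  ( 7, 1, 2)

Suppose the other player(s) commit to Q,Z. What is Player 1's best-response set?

u_1(A vs Q,Z) = 1
u_1(B vs Q,Z) = 3
u_1(C vs Q,Z) = 4
u_1(D vs Q,Z) = 4
max payoff 4 at {C,D}

P1 best: {C,D}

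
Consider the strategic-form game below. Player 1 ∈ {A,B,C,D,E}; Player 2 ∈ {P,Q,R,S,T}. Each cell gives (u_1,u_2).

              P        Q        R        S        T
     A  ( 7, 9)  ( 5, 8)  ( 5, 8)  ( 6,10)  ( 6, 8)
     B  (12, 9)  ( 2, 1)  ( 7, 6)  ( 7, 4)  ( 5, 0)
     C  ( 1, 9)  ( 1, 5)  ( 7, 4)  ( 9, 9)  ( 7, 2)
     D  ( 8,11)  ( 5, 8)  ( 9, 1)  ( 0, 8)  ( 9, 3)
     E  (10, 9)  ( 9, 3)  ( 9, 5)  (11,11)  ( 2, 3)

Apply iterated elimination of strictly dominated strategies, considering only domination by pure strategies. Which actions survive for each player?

P2 drop Q (P beats it: A:9>8 B:9>1 C:9>5 D:11>8 E:9>3)
P2 drop R (P beats it: A:9>8 B:9>6 C:9>4 D:11>1 E:9>5)
P2 drop T (P beats it: A:9>8 B:9>0 C:9>2 D:11>3 E:9>3)
P1 drop A (B beats it: P:12>7 S:7>6)
P1 drop C (E beats it: P:10>1 S:11>9)
P1 drop D (B beats it: P:12>8 S:7>0)
P1→{B,E} P2→{P,S}

Remaining: P1:{B,E} P2:{P,S}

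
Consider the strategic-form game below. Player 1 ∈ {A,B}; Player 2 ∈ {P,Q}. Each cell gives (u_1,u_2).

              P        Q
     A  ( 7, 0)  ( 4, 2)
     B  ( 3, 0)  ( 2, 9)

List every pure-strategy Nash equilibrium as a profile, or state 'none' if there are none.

(A,P): not NE [P2→Q gives 2>0]
(A,Q): NE
(B,P): not NE [P1→A gives 7>3; P2→Q gives 9>0]
(B,Q): not NE [P1→A gives 4>2]

Nash profiles: (A,Q)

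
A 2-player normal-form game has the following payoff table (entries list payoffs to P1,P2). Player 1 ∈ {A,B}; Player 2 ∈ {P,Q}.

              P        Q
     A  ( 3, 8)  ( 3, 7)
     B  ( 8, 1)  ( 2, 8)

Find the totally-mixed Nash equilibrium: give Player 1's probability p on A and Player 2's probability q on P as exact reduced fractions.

P1 mixes 7/8 on A; P2 mixes 1/6 on P

P1 indiff ⇒ q·3+(1-q)·3 = q·8+(1-q)·2 ⇒ q(-5) = (1-q)(-1) ⇒ q = 1/6
P2 indiff ⇒ p·8+(1-p)·1 = p·7+(1-p)·8 ⇒ p(1) = (1-p)(7) ⇒ p = 7/8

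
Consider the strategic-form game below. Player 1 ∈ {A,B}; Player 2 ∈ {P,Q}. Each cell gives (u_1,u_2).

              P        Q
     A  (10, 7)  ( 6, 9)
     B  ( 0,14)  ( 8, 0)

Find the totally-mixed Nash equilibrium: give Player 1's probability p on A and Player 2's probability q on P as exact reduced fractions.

p=7/8, q=1/6

P1 indiff ⇒ q·10+(1-q)·6 = q·0+(1-q)·8 ⇒ q(10) = (1-q)(2) ⇒ q = 1/6
P2 indiff ⇒ p·7+(1-p)·14 = p·9+(1-p)·0 ⇒ p(-2) = (1-p)(-14) ⇒ p = 7/8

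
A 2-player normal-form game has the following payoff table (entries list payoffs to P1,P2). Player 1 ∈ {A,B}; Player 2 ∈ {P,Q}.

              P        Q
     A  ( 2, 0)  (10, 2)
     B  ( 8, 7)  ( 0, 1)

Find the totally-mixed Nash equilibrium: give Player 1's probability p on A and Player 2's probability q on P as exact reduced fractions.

p=3/4, q=5/8

P1 indiff ⇒ q·2+(1-q)·10 = q·8+(1-q)·0 ⇒ q(-6) = (1-q)(-10) ⇒ q = 5/8
P2 indiff ⇒ p·0+(1-p)·7 = p·2+(1-p)·1 ⇒ p(-2) = (1-p)(-6) ⇒ p = 3/4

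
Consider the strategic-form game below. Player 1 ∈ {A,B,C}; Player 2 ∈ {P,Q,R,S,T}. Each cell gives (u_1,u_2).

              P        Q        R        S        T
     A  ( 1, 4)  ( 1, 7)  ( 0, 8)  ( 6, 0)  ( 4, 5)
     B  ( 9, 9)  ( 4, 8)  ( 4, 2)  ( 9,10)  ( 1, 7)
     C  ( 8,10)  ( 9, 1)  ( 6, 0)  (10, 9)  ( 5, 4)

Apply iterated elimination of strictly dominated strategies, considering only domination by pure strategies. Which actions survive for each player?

P1 drop A (C beats it: P:8>1 Q:9>1 R:6>0 S:10>6 T:5>4)
P2 drop Q (P beats it: B:9>8 C:10>1)
P2 drop R (P beats it: B:9>2 C:10>0)
P2 drop T (P beats it: B:9>7 C:10>4)
P1→{B,C} P2→{P,S}

Survivors P1:{B,C} P2:{P,S}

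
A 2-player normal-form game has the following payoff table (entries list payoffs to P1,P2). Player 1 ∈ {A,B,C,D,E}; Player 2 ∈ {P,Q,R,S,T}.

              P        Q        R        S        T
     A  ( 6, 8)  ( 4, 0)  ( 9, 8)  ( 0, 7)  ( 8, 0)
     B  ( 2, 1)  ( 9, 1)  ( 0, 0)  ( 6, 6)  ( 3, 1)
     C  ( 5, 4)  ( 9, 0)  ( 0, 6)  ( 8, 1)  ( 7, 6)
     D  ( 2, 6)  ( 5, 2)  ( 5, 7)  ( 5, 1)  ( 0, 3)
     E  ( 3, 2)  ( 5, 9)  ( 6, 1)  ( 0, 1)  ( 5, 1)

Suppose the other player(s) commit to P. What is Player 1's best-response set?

u_1(A vs P) = 6
u_1(B vs P) = 2
u_1(C vs P) = 5
u_1(D vs P) = 2
u_1(E vs P) = 3
max payoff 6 at {A}

BR_1 = {A}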